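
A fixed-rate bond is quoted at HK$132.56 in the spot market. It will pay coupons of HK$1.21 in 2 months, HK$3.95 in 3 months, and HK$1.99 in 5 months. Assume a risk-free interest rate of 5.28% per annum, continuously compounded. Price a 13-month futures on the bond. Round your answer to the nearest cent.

HK$132.90

PV(coupons) I = 1.21·e^(−0.0528·2/12) + 3.95·e^(−0.0528·3/12) + 1.99·e^(−0.0528·5/12)
I = 1.1994 + 3.8982 + 1.9467 = 7.0443
F = (S − I)·e^(rT) = (132.56 − 7.0443) · e^(0.0528·13/12)
= 125.5157 · e^0.057200 = 125.5157 × 1.058868 = HK$132.90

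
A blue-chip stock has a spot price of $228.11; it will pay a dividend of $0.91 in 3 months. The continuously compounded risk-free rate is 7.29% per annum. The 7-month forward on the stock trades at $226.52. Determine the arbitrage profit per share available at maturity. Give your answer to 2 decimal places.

PV(dividends) I = 0.91·e^(−0.0729·3/12) = 0.8936
Fair forward F* = (S − I)·e^(rT) = (228.11 − 0.8936)·e^0.042525 = 227.2164 × 1.043442 = 237.0871
Market $226.52 < fair 237.0871: forward underpriced → reverse cash-and-carry (short the stock, invest proceeds at r, pay the dividends, go long the forward).
Profit at T = |F_mkt − F*| = |226.52 − 237.0871| = $10.57 per share

$10.57 per share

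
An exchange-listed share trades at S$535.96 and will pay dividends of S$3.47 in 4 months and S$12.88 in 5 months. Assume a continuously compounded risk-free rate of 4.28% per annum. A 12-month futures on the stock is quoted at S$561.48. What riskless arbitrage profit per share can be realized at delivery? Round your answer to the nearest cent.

PV(dividends) I = 3.47·e^(−0.0428·4/12) + 12.88·e^(−0.0428·5/12) = 16.0732
Fair futures F* = (S − I)·e^(rT) = (535.96 − 16.0732)·e^0.042800 = 519.8868 × 1.043729 = 542.6209
Market S$561.48 > fair 542.6209: forward overpriced → cash-and-carry (borrow at r, buy the stock and collect the dividends, short the forward).
Profit at T = |F_mkt − F*| = |561.48 − 542.6209| = S$18.86 per share

S$18.86 per share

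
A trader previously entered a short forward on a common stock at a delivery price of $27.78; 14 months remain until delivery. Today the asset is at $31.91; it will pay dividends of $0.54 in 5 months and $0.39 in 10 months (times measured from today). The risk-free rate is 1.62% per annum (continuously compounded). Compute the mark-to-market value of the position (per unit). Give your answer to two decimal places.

PV(remaining dividends) I = 0.54·e^(−0.0162·5/12) + 0.39·e^(−0.0162·10/12) = 0.9211
Current forward F = (S − I)·e^(rT) = (31.91 − 0.9211)·e^(0.0162·14/12) = 30.9889 × 1.019080 = 31.5802
Value (long) = (F − K)·e^(−rT) = (31.5802 − 27.78) × 0.981277 = 3.7290
Short position value = −(long value) = -$3.73

-$3.73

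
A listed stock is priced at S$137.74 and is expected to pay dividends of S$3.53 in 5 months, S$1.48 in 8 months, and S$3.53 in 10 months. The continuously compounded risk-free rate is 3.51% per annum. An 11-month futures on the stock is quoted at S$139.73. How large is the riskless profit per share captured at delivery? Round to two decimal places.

S$6.11 per share

PV(dividends) I = 3.53·e^(−0.0351·5/12) + 1.48·e^(−0.0351·8/12) + 3.53·e^(−0.0351·10/12) = 8.3528
Fair futures F* = (S − I)·e^(rT) = (137.74 − 8.3528)·e^0.032175 = 129.3872 × 1.032698 = 133.6179
Market S$139.73 > fair 133.6179: forward overpriced → cash-and-carry (borrow at r, buy the stock and collect the dividends, short the forward).
Profit at T = |F_mkt − F*| = |139.73 − 133.6179| = S$6.11 per share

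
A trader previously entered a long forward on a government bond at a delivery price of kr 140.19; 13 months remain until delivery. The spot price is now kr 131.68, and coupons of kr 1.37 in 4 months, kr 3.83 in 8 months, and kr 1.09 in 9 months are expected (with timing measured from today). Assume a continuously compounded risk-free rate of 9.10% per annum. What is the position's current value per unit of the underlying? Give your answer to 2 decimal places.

-kr 1.30

PV(remaining coupons) I = 1.37·e^(−0.0910·4/12) + 3.83·e^(−0.0910·8/12) + 1.09·e^(−0.0910·9/12) = 5.9517
Current forward F = (S − I)·e^(rT) = (131.68 − 5.9517)·e^(0.0910·13/12) = 125.7283 × 1.103606 = 138.7545
Value (long) = (F − K)·e^(−rT) = (138.7545 − 140.19) × 0.906120 = -1.3007
Value = -kr 1.30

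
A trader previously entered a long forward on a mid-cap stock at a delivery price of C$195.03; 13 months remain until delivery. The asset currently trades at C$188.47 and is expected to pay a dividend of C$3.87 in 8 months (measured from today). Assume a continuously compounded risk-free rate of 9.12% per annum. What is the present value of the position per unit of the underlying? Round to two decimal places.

PV(remaining dividends) I = 3.87·e^(−0.0912·8/12) = 3.6417
Current forward F = (S − I)·e^(rT) = (188.47 − 3.6417)·e^(0.0912·13/12) = 184.8283 × 1.103846 = 204.0220
Value (long) = (F − K)·e^(−rT) = (204.0220 − 195.03) × 0.905924 = 8.1461
Value = C$8.15

C$8.15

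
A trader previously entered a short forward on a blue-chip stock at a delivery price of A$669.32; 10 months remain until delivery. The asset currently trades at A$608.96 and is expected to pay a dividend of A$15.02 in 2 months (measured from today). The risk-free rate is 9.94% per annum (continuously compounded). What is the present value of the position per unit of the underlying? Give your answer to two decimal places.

A$21.93

PV(remaining dividends) I = 15.02·e^(−0.0994·2/12) = 14.7732
Current forward F = (S − I)·e^(rT) = (608.96 − 14.7732)·e^(0.0994·10/12) = 594.1868 × 1.086361 = 645.5014
Value (long) = (F − K)·e^(−rT) = (645.5014 − 669.32) × 0.920505 = -21.9251
Short position value = −(long value) = A$21.93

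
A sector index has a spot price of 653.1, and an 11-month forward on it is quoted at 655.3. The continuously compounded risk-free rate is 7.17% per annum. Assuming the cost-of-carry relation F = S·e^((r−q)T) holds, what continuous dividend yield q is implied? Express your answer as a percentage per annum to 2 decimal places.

6.80%

From F = S·e^((r−q)T): (r − q) = ln(F/S)/T
ln(655.3/653.1) = ln(1.003369) = 0.003363
(r − q) = 0.003363 / (11/12) = 0.003669
q = r − ln(F/S)/T = 0.0717 − 0.003669 = 0.068031
q = 6.80%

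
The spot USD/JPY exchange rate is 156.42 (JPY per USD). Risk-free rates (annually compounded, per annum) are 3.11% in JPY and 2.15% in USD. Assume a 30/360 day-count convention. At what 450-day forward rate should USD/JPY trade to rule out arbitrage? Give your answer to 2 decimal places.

158.26

By covered interest parity, F = S · (1+r_JPY)^T / (1+r_USD)^T
= 156.42 × 1.039025 / 1.026947 = 156.42 × 1.011761
F = 158.26 JPY per USD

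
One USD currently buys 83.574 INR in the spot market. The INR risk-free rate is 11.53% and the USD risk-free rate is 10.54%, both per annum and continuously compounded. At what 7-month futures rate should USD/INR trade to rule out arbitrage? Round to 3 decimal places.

F = S·e^((r_INR − r_USD)T) = 83.574 · e^((0.1153 − 0.1054) × 7/12)
= 83.574 · e^0.005775 = 83.574 × 1.005792
F = 84.058 INR per USD

84.058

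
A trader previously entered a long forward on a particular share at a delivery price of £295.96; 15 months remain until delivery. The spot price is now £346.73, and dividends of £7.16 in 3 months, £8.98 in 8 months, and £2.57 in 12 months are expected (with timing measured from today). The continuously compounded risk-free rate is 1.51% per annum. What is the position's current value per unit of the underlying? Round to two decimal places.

PV(remaining dividends) I = 7.16·e^(−0.0151·3/12) + 8.98·e^(−0.0151·8/12) + 2.57·e^(−0.0151·12/12) = 18.5546
Current forward F = (S − I)·e^(rT) = (346.73 − 18.5546)·e^(0.0151·15/12) = 328.1754 × 1.019054 = 334.4285
Value (long) = (F − K)·e^(−rT) = (334.4285 − 295.96) × 0.981302 = 37.7492
Value = £37.75

£37.75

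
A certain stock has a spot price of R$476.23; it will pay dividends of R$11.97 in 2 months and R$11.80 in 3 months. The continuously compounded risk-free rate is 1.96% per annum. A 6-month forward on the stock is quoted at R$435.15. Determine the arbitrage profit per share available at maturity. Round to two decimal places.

R$21.86 per share

PV(dividends) I = 11.97·e^(−0.0196·2/12) + 11.80·e^(−0.0196·3/12) = 23.6733
Fair forward F* = (S − I)·e^(rT) = (476.23 − 23.6733)·e^0.009800 = 452.5567 × 1.009848 = 457.0135
Market R$435.15 < fair 457.0135: forward underpriced → reverse cash-and-carry (short the stock, invest proceeds at r, pay the dividends, go long the forward).
Profit at T = |F_mkt − F*| = |435.15 − 457.0135| = R$21.86 per share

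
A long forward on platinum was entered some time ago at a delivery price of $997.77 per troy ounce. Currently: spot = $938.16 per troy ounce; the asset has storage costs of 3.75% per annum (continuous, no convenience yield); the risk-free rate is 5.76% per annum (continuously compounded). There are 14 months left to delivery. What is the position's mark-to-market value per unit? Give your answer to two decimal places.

Current fair forward for the remaining 14 months: F = S·e^((r + u)·T), (r + u) = 0.0576 + 0.0375 = 0.0951
F = 938.16 · e^(0.0951 × 14/12) = 938.16 × 1.117339 = 1048.2428
Value of long forward = (F − K)·e^(−rT) = (1048.2428 − 997.77) · e^(−0.0576·14/12)
= 50.4728 × 0.935008 = 47.19

$47.19 per troy ounce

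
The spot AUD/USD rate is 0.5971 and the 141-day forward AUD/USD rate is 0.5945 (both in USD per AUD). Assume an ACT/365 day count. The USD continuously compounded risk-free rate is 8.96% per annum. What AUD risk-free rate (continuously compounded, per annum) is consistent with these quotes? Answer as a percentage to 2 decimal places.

10.09%

F = S·e^((r_USD − r_AUD)T) ⇒ r_AUD = r_USD − ln(F/S)/T
ln(0.5945/0.5971) = -0.004364; /(141/365) = -0.011297
r_AUD = 0.0896 + 0.011297 = 0.100897
r_AUD = 10.09%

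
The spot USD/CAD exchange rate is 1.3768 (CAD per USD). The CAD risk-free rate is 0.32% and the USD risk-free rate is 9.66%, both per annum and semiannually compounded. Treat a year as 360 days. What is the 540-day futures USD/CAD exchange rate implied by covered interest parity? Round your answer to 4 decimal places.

1.2009

By covered interest parity, F = S · (1+r_CAD/2)^(2T) / (1+r_USD/2)^(2T)
= 1.3768 × 1.004808 / 1.152011 = 1.3768 × 0.872221
F = 1.2009 CAD per USD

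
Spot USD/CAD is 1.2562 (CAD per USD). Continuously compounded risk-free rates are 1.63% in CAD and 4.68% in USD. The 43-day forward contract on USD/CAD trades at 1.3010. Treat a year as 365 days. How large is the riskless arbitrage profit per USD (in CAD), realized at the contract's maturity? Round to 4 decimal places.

0.0493 per USD (in CAD)

Fair forward: F* = S·e^(carry·T), with carry = (r_CAD − r_USD) = 0.0163 − 0.0468 = -0.0305
F* = 1.2562 · e^(-0.0305 × 43/365) = 1.2562 · e^-0.003593 = 1.2562 × 0.996413 = 1.2517
Market 1.3010 > fair 1.2517: forward overpriced → cash-and-carry (buy spot, short the forward).
At maturity, profit = |F_mkt − F*| = |1.3010 − 1.2517| = 0.0493 per USD (in CAD)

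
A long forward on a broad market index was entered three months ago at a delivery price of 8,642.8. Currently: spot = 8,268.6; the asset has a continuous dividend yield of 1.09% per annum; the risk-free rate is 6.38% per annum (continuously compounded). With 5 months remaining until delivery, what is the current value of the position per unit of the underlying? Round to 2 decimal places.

Current fair forward for the remaining 5 months: F = S·e^((r − q)·T), (r − q) = 0.0638 − 0.0109 = 0.0529
F = 8268.6 · e^(0.0529 × 5/12) = 8268.6 × 1.02228638 = 8452.8772
Value of long forward = (F − K)·e^(−rT) = (8452.8772 − 8642.8) · e^(−0.0638·5/12)
= -189.9228 × 0.97376689 = -184.94

-184.94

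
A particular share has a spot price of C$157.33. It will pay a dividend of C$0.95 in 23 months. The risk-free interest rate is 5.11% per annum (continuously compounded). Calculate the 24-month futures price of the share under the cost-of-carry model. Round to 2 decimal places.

C$173.31

PV(dividends) I = 0.95·e^(−0.0511·23/12)
I = 0.8614
F = (S − I)·e^(rT) = (157.33 − 0.8614) · e^(0.0511·24/12)
= 156.4686 · e^0.102200 = 156.4686 × 1.107605 = C$173.31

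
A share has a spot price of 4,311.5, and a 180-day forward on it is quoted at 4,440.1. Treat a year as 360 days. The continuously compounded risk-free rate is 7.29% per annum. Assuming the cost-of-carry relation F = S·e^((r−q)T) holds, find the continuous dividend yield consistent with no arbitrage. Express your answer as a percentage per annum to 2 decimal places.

From F = S·e^((r−q)T): (r − q) = ln(F/S)/T
ln(4440.1/4311.5) = ln(1.029827) = 0.029391
(r − q) = 0.029391 / (180/360) = 0.058782
q = r − ln(F/S)/T = 0.0729 − 0.058782 = 0.014118
q = 1.41%

1.41%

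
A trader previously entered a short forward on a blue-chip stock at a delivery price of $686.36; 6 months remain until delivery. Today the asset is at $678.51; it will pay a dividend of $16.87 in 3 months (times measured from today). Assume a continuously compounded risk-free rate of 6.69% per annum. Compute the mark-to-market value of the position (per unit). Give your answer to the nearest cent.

$1.86

PV(remaining dividends) I = 16.87·e^(−0.0669·3/12) = 16.5902
Current forward F = (S − I)·e^(rT) = (678.51 − 16.5902)·e^(0.0669·6/12) = 661.9198 × 1.034016 = 684.4357
Value (long) = (F − K)·e^(−rT) = (684.4357 − 686.36) × 0.967103 = -1.8610
Short position value = −(long value) = $1.86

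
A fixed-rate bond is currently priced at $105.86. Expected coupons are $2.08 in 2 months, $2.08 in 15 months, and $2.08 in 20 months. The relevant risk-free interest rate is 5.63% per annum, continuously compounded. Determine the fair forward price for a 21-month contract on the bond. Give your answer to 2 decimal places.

$110.32

PV(coupons) I = 2.08·e^(−0.0563·2/12) + 2.08·e^(−0.0563·15/12) + 2.08·e^(−0.0563·20/12)
I = 2.0606 + 1.9387 + 1.8937 = 5.8930
F = (S − I)·e^(rT) = (105.86 − 5.8930) · e^(0.0563·21/12)
= 99.9670 · e^0.098525 = 99.9670 × 1.103542 = $110.32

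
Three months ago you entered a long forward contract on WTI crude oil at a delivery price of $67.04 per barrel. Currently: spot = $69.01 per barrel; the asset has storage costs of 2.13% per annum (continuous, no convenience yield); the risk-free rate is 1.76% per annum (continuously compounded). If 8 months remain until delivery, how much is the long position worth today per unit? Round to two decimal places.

Current fair forward for the remaining 8 months: F = S·e^((r + u)·T), (r + u) = 0.0176 + 0.0213 = 0.0389
F = 69.01 · e^(0.0389 × 8/12) = 69.01 × 1.026273 = 70.8231
Value of long forward = (F − K)·e^(−rT) = (70.8231 − 67.04) · e^(−0.0176·8/12)
= 3.7831 × 0.988335 = 3.74

$3.74 per barrel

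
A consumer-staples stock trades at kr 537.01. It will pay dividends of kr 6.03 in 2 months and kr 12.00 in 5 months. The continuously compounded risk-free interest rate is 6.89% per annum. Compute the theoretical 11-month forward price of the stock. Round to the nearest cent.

kr 553.25

PV(dividends) I = 6.03·e^(−0.0689·2/12) + 12.00·e^(−0.0689·5/12)
I = 5.9612 + 11.6604 = 17.6216
F = (S − I)·e^(rT) = (537.01 − 17.6216) · e^(0.0689·11/12)
= 519.3884 · e^0.063158 = 519.3884 × 1.065195 = kr 553.25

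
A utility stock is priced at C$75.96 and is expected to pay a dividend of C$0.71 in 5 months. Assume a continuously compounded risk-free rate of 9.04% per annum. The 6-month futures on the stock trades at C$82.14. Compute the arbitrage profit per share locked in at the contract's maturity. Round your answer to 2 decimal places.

PV(dividends) I = 0.71·e^(−0.0904·5/12) = 0.6838
Fair futures F* = (S − I)·e^(rT) = (75.96 − 0.6838)·e^0.045200 = 75.2762 × 1.046237 = 78.7567
Market C$82.14 > fair 78.7567: forward overpriced → cash-and-carry (borrow at r, buy the stock and collect the dividends, short the forward).
Profit at T = |F_mkt − F*| = |82.14 − 78.7567| = C$3.38 per share

C$3.38 per share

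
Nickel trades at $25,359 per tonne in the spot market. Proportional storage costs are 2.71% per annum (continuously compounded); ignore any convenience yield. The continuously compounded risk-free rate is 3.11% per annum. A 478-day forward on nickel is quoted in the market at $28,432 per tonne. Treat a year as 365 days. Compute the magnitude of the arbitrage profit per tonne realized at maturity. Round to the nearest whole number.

Fair forward: F* = S·e^(carry·T), with carry = (r + u) = 0.0311 + 0.0271 = 0.0582
F* = 25359 · e^(0.0582 × 478/365) = 25359 · e^0.076218 = 25359 × 1.079198 = $27367.3821
Market $28432 > fair $27367.3821: forward overpriced → cash-and-carry (buy spot, short the forward).
At maturity, profit = |F_mkt − F*| = |28432 − 27367.3821| = $1065 per tonne

$1065 per tonne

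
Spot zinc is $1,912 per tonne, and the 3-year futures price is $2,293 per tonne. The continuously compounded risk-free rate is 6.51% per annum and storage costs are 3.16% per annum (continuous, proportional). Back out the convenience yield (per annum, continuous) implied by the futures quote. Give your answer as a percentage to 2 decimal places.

F = S·e^((r+u−y)T) ⇒ (r+u−y) = ln(F/S)/T
ln(2293/1912) = 0.181711; /T ⇒ 0.060570
y = r + u − ln(F/S)/T = 0.0651 + 0.0316 − 0.060570 = 0.036130
y = 3.61%

3.61%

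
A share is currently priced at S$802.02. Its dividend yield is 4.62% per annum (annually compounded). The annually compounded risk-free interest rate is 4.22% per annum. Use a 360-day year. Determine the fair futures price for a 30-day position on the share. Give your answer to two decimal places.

F = S · (1+r)^T / (1+q)^T
= 802.02 × 1.003450 / 1.003771 = 802.02 × 0.999680
F = S$801.76

S$801.76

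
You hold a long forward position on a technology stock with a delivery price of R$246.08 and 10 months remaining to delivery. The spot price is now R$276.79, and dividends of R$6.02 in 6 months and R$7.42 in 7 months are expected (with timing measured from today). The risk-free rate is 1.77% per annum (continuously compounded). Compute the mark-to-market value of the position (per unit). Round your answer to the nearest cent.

PV(remaining dividends) I = 6.02·e^(−0.0177·6/12) + 7.42·e^(−0.0177·7/12) = 13.3107
Current forward F = (S − I)·e^(rT) = (276.79 − 13.3107)·e^(0.0177·10/12) = 263.4793 × 1.014859 = 267.3943
Value (long) = (F − K)·e^(−rT) = (267.3943 − 246.08) × 0.985358 = 21.0022
Value = R$21.00

R$21.00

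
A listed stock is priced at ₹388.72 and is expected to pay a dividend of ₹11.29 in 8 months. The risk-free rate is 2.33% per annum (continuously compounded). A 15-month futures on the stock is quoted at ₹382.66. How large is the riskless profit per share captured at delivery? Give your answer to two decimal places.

PV(dividends) I = 11.29·e^(−0.0233·8/12) = 11.1160
Fair futures F* = (S − I)·e^(rT) = (388.72 − 11.1160)·e^0.029125 = 377.6040 × 1.029553 = 388.7633
Market ₹382.66 < fair 388.7633: forward underpriced → reverse cash-and-carry (short the stock, invest proceeds at r, pay the dividends, go long the forward).
Profit at T = |F_mkt − F*| = |382.66 − 388.7633| = ₹6.10 per share

₹6.10 per share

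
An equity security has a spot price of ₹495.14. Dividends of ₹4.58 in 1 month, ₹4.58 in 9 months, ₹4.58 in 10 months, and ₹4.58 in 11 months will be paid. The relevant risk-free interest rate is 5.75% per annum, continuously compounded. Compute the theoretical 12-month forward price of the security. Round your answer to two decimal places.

₹505.74

PV(dividends) I = 4.58·e^(−0.0575·1/12) + 4.58·e^(−0.0575·9/12) + 4.58·e^(−0.0575·10/12) + 4.58·e^(−0.0575·11/12)
I = 4.5581 + 4.3867 + 4.3657 + 4.3448 = 17.6553
F = (S − I)·e^(rT) = (495.14 − 17.6553) · e^(0.0575·12/12)
= 477.4847 · e^0.057500 = 477.4847 × 1.059185 = ₹505.74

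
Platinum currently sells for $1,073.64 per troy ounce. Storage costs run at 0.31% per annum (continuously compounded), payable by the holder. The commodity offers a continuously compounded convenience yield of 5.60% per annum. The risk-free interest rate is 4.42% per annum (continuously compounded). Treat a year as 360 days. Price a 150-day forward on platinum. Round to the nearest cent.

$1,069.76 per troy ounce

Net carry = r + u − y = 0.0442 + 0.0031 − 0.0560 = -0.0087
F = S·e^((r+u−y)T) = 1073.64 · e^(-0.0087 × 150/360) = 1073.64 · e^-0.00362500
= 1073.64 × 0.99638156 = $1,069.76 per troy ounce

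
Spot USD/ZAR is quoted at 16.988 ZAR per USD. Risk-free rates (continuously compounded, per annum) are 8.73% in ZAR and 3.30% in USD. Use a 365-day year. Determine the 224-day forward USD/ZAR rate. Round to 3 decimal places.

F = S·e^((r_ZAR − r_USD)T) = 16.988 · e^((0.0873 − 0.0330) × 224/365)
= 16.988 · e^0.033324 = 16.988 × 1.033885
F = 17.564 ZAR per USD

17.564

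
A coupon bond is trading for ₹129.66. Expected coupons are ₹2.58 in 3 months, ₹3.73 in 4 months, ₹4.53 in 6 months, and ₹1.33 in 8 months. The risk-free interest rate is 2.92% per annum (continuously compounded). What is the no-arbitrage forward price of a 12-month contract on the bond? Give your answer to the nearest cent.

₹121.12

PV(coupons) I = 2.58·e^(−0.0292·3/12) + 3.73·e^(−0.0292·4/12) + 4.53·e^(−0.0292·6/12) + 1.33·e^(−0.0292·8/12)
I = 2.5612 + 3.6939 + 4.4643 + 1.3044 = 12.0238
F = (S − I)·e^(rT) = (129.66 − 12.0238) · e^(0.0292·12/12)
= 117.6362 · e^0.029200 = 117.6362 × 1.029630 = ₹121.12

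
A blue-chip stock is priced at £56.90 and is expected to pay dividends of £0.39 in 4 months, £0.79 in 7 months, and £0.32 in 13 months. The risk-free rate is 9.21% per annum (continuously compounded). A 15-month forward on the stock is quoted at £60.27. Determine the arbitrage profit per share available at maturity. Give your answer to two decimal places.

£1.98 per share

PV(dividends) I = 0.39·e^(−0.0921·4/12) + 0.79·e^(−0.0921·7/12) + 0.32·e^(−0.0921·13/12) = 1.4165
Fair forward F* = (S − I)·e^(rT) = (56.90 − 1.4165)·e^0.115125 = 55.4835 × 1.122014 = 62.2533
Market £60.27 < fair 62.2533: forward underpriced → reverse cash-and-carry (short the stock, invest proceeds at r, pay the dividends, go long the forward).
Profit at T = |F_mkt − F*| = |60.27 − 62.2533| = £1.98 per share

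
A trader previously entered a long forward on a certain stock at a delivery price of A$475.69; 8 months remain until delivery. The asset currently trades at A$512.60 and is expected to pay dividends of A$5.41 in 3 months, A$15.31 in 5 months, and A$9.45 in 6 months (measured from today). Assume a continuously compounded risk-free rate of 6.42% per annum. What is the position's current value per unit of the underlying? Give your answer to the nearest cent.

PV(remaining dividends) I = 5.41·e^(−0.0642·3/12) + 15.31·e^(−0.0642·5/12) + 9.45·e^(−0.0642·6/12) = 29.3812
Current forward F = (S − I)·e^(rT) = (512.60 − 29.3812)·e^(0.0642·8/12) = 483.2188 × 1.043729 = 504.3495
Value (long) = (F − K)·e^(−rT) = (504.3495 − 475.69) × 0.958103 = 27.4588
Value = A$27.46

A$27.46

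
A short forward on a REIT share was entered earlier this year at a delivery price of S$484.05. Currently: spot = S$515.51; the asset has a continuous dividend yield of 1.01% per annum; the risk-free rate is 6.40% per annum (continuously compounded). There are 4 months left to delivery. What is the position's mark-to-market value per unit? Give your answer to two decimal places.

-S$39.94

Current fair forward for the remaining 4 months: F = S·e^((r − q)·T), (r − q) = 0.0640 − 0.0101 = 0.0539
F = 515.51 · e^(0.0539 × 4/12) = 515.51 × 1.018129 = 524.8557
Value of long forward = (F − K)·e^(−rT) = (524.8557 − 484.05) · e^(−0.0640·4/12)
= 40.8057 × 0.978893 = 39.94
Short position value = −(long value) = -S$39.94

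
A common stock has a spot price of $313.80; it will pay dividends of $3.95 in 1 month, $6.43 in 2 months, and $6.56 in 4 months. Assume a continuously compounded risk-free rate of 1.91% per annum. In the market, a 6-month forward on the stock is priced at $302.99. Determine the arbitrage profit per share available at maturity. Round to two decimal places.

PV(dividends) I = 3.95·e^(−0.0191·1/12) + 6.43·e^(−0.0191·2/12) + 6.56·e^(−0.0191·4/12) = 16.8716
Fair forward F* = (S − I)·e^(rT) = (313.80 − 16.8716)·e^0.009550 = 296.9284 × 1.009596 = 299.7777
Market $302.99 > fair 299.7777: forward overpriced → cash-and-carry (borrow at r, buy the stock and collect the dividends, short the forward).
Profit at T = |F_mkt − F*| = |302.99 − 299.7777| = $3.21 per share

$3.21 per share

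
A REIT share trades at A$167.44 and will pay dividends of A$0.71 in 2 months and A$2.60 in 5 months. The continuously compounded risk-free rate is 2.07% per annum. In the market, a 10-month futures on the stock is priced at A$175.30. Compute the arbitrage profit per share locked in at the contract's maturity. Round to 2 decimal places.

PV(dividends) I = 0.71·e^(−0.0207·2/12) + 2.60·e^(−0.0207·5/12) = 3.2852
Fair futures F* = (S − I)·e^(rT) = (167.44 − 3.2852)·e^0.017250 = 164.1548 × 1.017400 = 167.0111
Market A$175.30 > fair 167.0111: forward overpriced → cash-and-carry (borrow at r, buy the stock and collect the dividends, short the forward).
Profit at T = |F_mkt − F*| = |175.30 − 167.0111| = A$8.29 per share

A$8.29 per share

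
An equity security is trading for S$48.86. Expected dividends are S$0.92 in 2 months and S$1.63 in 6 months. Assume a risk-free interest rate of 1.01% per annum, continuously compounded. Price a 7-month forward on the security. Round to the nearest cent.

PV(dividends) I = 0.92·e^(−0.0101·2/12) + 1.63·e^(−0.0101·6/12)
I = 0.9185 + 1.6218 = 2.5403
F = (S − I)·e^(rT) = (48.86 − 2.5403) · e^(0.0101·7/12)
= 46.3197 · e^0.005892 = 46.3197 × 1.005909 = S$46.59

S$46.59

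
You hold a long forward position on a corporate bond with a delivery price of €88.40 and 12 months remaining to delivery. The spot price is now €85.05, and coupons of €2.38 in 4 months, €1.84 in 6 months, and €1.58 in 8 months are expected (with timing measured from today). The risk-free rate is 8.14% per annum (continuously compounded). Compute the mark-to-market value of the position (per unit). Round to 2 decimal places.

-€2.02

PV(remaining coupons) I = 2.38·e^(−0.0814·4/12) + 1.84·e^(−0.0814·6/12) + 1.58·e^(−0.0814·8/12) = 5.5794
Current forward F = (S − I)·e^(rT) = (85.05 − 5.5794)·e^(0.0814·12/12) = 79.4706 × 1.084805 = 86.2101
Value (long) = (F − K)·e^(−rT) = (86.2101 − 88.40) × 0.921825 = -2.0187
Value = -€2.02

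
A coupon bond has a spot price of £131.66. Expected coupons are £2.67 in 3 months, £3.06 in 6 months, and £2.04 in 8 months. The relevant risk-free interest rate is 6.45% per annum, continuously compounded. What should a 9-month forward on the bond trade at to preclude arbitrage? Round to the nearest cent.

PV(coupons) I = 2.67·e^(−0.0645·3/12) + 3.06·e^(−0.0645·6/12) + 2.04·e^(−0.0645·8/12)
I = 2.6273 + 2.9629 + 1.9541 = 7.5443
F = (S − I)·e^(rT) = (131.66 − 7.5443) · e^(0.0645·9/12)
= 124.1157 · e^0.048375 = 124.1157 × 1.049564 = £130.27

£130.27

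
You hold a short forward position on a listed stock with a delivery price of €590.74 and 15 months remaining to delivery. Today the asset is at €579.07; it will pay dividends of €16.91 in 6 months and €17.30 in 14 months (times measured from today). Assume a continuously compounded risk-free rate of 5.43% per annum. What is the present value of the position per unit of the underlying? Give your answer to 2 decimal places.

€5.60

PV(remaining dividends) I = 16.91·e^(−0.0543·6/12) + 17.30·e^(−0.0543·14/12) = 32.6951
Current forward F = (S − I)·e^(rT) = (579.07 − 32.6951)·e^(0.0543·15/12) = 546.3749 × 1.070232 = 584.7479
Value (long) = (F − K)·e^(−rT) = (584.7479 − 590.74) × 0.934377 = -5.5989
Short position value = −(long value) = €5.60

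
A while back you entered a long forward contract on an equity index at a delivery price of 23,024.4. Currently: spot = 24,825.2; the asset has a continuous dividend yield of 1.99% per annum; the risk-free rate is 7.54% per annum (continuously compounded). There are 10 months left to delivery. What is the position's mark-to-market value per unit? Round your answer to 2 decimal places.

Current fair forward for the remaining 10 months: F = S·e^((r − q)·T), (r − q) = 0.0754 − 0.0199 = 0.0555
F = 24825.2 · e^(0.0555 × 10/12) = 24825.2 × 1.04733621 = 26000.3309
Value of long forward = (F − K)·e^(−rT) = (26000.3309 − 23024.4) · e^(−0.0754·10/12)
= 2975.9309 × 0.93909998 = 2794.70

2794.70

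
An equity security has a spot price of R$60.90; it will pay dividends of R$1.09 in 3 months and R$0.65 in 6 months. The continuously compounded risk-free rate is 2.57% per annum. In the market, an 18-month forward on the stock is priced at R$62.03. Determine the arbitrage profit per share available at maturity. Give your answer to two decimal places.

PV(dividends) I = 1.09·e^(−0.0257·3/12) + 0.65·e^(−0.0257·6/12) = 1.7247
Fair forward F* = (S − I)·e^(rT) = (60.90 − 1.7247)·e^0.038550 = 59.1753 × 1.039303 = 61.5011
Market R$62.03 > fair 61.5011: forward overpriced → cash-and-carry (borrow at r, buy the stock and collect the dividends, short the forward).
Profit at T = |F_mkt − F*| = |62.03 − 61.5011| = R$0.53 per share

R$0.53 per share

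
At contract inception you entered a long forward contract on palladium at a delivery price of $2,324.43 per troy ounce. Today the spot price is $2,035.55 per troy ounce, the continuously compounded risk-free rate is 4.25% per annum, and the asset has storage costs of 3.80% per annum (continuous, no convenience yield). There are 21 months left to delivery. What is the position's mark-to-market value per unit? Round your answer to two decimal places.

$17.69 per troy ounce

Current fair forward for the remaining 21 months: F = S·e^((r + u)·T), (r + u) = 0.0425 + 0.0380 = 0.0805
F = 2035.55 · e^(0.0805 × 21/12) = 2035.55 × 1.15128073 = 2343.4895
Value of long forward = (F − K)·e^(−rT) = (2343.4895 − 2324.43) · e^(−0.0425·21/12)
= 19.0595 × 0.92832351 = 17.69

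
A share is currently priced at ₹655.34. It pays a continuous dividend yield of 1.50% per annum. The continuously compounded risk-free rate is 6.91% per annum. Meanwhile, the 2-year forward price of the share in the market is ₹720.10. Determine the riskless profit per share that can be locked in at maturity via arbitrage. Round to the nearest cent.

Fair forward: F* = S·e^(carry·T), with carry = (r − q) = 0.0691 − 0.0150 = 0.0541
F* = 655.34 · e^(0.0541 × 2) = 655.34 · e^0.108200 = 655.34 × 1.114271 = ₹730.2264
Market ₹720.10 < fair ₹730.2264: forward underpriced → reverse cash-and-carry (short spot, go long the forward).
At maturity, profit = |F_mkt − F*| = |720.10 − 730.2264| = ₹10.13 per share

₹10.13 per share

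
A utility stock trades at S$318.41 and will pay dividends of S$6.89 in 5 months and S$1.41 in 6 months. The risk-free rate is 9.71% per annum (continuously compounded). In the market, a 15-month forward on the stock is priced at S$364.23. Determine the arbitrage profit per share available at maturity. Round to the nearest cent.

S$13.72 per share

PV(dividends) I = 6.89·e^(−0.0971·5/12) + 1.41·e^(−0.0971·6/12) = 7.9600
Fair forward F* = (S − I)·e^(rT) = (318.41 − 7.9600)·e^0.121375 = 310.4500 × 1.129048 = 350.5130
Market S$364.23 > fair 350.5130: forward overpriced → cash-and-carry (borrow at r, buy the stock and collect the dividends, short the forward).
Profit at T = |F_mkt − F*| = |364.23 − 350.5130| = S$13.72 per share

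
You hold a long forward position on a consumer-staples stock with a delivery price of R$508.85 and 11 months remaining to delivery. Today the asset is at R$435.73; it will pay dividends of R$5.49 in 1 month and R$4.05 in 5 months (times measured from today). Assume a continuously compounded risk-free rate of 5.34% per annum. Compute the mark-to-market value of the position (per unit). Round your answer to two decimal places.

PV(remaining dividends) I = 5.49·e^(−0.0534·1/12) + 4.05·e^(−0.0534·5/12) = 9.4265
Current forward F = (S − I)·e^(rT) = (435.73 − 9.4265)·e^(0.0534·11/12) = 426.3035 × 1.050168 = 447.6903
Value (long) = (F − K)·e^(−rT) = (447.6903 − 508.85) × 0.952229 = -58.2380
Value = -R$58.24

-R$58.24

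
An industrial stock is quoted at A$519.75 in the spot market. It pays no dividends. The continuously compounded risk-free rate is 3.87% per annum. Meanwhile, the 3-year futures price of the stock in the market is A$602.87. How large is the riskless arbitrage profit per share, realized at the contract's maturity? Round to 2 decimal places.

A$19.13 per share

Fair futures: F* = S·e^(carry·T), with carry = r = 0.0387
F* = 519.75 · e^(0.0387 × 3) = 519.75 · e^0.116100 = 519.75 × 1.123108 = A$583.7354
Market A$602.87 > fair A$583.7354: forward overpriced → cash-and-carry (buy spot, short the forward).
At maturity, profit = |F_mkt − F*| = |602.87 − 583.7354| = A$19.13 per share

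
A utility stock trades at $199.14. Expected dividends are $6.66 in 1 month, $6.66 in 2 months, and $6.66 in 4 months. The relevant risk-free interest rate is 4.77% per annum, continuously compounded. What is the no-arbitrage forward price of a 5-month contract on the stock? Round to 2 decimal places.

PV(dividends) I = 6.66·e^(−0.0477·1/12) + 6.66·e^(−0.0477·2/12) + 6.66·e^(−0.0477·4/12)
I = 6.6336 + 6.6073 + 6.5549 = 19.7958
F = (S − I)·e^(rT) = (199.14 − 19.7958) · e^(0.0477·5/12)
= 179.3442 · e^0.019875 = 179.3442 × 1.020074 = $182.94

$182.94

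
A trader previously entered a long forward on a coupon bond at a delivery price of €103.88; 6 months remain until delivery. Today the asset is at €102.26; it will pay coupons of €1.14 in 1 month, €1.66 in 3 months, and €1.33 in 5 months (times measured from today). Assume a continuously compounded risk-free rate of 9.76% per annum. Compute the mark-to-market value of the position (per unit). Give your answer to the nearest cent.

-€0.70

PV(remaining coupons) I = 1.14·e^(−0.0976·1/12) + 1.66·e^(−0.0976·3/12) + 1.33·e^(−0.0976·5/12) = 4.0278
Current forward F = (S − I)·e^(rT) = (102.26 − 4.0278)·e^(0.0976·6/12) = 98.2322 × 1.050010 = 103.1448
Value (long) = (F − K)·e^(−rT) = (103.1448 − 103.88) × 0.952372 = -0.7002
Value = -€0.70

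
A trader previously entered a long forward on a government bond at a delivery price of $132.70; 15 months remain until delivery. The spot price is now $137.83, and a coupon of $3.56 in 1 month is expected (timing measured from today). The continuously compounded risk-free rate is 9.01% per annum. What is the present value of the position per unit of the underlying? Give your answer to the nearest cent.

PV(remaining coupons) I = 3.56·e^(−0.0901·1/12) = 3.5334
Current forward F = (S − I)·e^(rT) = (137.83 − 3.5334)·e^(0.0901·15/12) = 134.2966 × 1.119212 = 150.3064
Value (long) = (F − K)·e^(−rT) = (150.3064 − 132.70) × 0.893486 = 15.7311
Value = $15.73

$15.73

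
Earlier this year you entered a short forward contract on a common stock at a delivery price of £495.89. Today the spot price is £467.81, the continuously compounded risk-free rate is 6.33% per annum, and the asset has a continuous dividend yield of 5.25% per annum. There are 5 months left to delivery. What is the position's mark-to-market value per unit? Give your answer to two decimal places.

Current fair forward for the remaining 5 months: F = S·e^((r − q)·T), (r − q) = 0.0633 − 0.0525 = 0.0108
F = 467.81 · e^(0.0108 × 5/12) = 467.81 × 1.004510 = 469.9198
Value of long forward = (F − K)·e^(−rT) = (469.9198 − 495.89) · e^(−0.0633·5/12)
= -25.9702 × 0.973970 = -25.29
Short position value = −(long value) = £25.29

£25.29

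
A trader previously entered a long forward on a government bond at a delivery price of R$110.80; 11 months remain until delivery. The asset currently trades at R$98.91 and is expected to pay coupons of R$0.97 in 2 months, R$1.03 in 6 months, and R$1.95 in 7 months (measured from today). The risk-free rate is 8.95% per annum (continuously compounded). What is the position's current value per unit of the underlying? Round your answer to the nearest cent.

-R$6.95

PV(remaining coupons) I = 0.97·e^(−0.0895·2/12) + 1.03·e^(−0.0895·6/12) + 1.95·e^(−0.0895·7/12) = 3.7914
Current forward F = (S − I)·e^(rT) = (98.91 − 3.7914)·e^(0.0895·11/12) = 95.1186 × 1.085501 = 103.2513
Value (long) = (F − K)·e^(−rT) = (103.2513 − 110.80) × 0.921234 = -6.9541
Value = -R$6.95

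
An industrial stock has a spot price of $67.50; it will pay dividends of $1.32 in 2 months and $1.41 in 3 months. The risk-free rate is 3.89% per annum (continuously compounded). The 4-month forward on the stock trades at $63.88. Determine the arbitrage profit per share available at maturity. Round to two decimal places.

PV(dividends) I = 1.32·e^(−0.0389·2/12) + 1.41·e^(−0.0389·3/12) = 2.7078
Fair forward F* = (S − I)·e^(rT) = (67.50 − 2.7078)·e^0.012967 = 64.7922 × 1.013051 = 65.6378
Market $63.88 < fair 65.6378: forward underpriced → reverse cash-and-carry (short the stock, invest proceeds at r, pay the dividends, go long the forward).
Profit at T = |F_mkt − F*| = |63.88 − 65.6378| = $1.76 per share

$1.76 per share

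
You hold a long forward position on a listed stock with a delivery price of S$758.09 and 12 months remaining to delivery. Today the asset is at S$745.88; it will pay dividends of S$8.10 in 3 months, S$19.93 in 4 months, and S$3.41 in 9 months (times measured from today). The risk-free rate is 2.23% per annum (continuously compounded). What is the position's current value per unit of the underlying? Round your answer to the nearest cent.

PV(remaining dividends) I = 8.10·e^(−0.0223·3/12) + 19.93·e^(−0.0223·4/12) + 3.41·e^(−0.0223·9/12) = 31.1908
Current forward F = (S − I)·e^(rT) = (745.88 − 31.1908)·e^(0.0223·12/12) = 714.6892 × 1.022551 = 730.8062
Value (long) = (F − K)·e^(−rT) = (730.8062 − 758.09) × 0.977947 = -26.6821
Value = -S$26.68

-S$26.68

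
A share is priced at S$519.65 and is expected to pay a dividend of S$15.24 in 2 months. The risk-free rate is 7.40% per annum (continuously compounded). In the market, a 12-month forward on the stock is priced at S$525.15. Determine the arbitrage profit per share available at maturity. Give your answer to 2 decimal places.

S$18.20 per share

PV(dividends) I = 15.24·e^(−0.0740·2/12) = 15.0532
Fair forward F* = (S − I)·e^(rT) = (519.65 − 15.0532)·e^0.074000 = 504.5968 × 1.076807 = 543.3534
Market S$525.15 < fair 543.3534: forward underpriced → reverse cash-and-carry (short the stock, invest proceeds at r, pay the dividends, go long the forward).
Profit at T = |F_mkt − F*| = |525.15 − 543.3534| = S$18.20 per share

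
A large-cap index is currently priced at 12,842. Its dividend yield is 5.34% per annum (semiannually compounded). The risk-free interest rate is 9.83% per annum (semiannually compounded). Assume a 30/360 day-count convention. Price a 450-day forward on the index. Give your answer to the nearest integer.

F = S · (1+r/2)^(2T) / (1+q/2)^(2T)
= 12842 × 1.127441 / 1.068093 = 12842 × 1.055564
F = 13,556

13,556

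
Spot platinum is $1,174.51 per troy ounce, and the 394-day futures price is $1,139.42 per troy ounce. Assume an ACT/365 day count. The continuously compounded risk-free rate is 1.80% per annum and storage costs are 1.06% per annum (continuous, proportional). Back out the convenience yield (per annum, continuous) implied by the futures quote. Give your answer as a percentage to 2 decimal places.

5.67%

F = S·e^((r+u−y)T) ⇒ (r+u−y) = ln(F/S)/T
ln(1139.42/1174.51) = -0.030332; /T ⇒ -0.028099
y = r + u − ln(F/S)/T = 0.0180 + 0.0106 + 0.028099 = 0.056699
y = 5.67%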